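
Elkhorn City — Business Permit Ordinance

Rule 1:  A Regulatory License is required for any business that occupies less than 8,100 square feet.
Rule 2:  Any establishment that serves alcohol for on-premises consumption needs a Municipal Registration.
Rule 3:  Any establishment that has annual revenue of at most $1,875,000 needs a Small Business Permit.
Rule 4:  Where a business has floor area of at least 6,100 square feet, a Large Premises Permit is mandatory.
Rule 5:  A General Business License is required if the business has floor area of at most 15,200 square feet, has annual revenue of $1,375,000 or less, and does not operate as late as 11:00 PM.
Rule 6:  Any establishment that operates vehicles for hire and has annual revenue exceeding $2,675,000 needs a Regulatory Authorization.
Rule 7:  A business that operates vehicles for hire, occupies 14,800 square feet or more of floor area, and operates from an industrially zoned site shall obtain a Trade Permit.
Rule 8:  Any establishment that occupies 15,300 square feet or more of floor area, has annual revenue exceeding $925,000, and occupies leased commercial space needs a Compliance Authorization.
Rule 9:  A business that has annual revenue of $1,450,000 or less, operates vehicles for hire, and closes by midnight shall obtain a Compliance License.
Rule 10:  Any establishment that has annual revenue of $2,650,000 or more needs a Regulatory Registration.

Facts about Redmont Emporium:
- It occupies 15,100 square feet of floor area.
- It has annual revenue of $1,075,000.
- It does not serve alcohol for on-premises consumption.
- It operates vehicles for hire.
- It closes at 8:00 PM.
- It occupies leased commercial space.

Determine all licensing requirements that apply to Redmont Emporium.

Compliance License, General Business License, Large Premises Permit, Small Business Permit

Rule 1: floor area 15,100 square feet ≥ 8,100 square feet → Regulatory License not required.
Rule 2: does not serve alcohol for on-premises consumption → Municipal Registration not required.
Rule 3: revenue $1,075,000 ≤ $1,875,000 → Small Business Permit required.
Rule 4: floor area 15,100 square feet ≥ 6,100 square feet → Large Premises Permit required.
Rule 5: floor area 15,100 square feet ≤ 15,200 square feet; revenue $1,075,000 ≤ $1,375,000; closes 8:00 PM, at/before 11:00 PM → General Business License required.
Rule 6: operates vehicles for hire; revenue $1,075,000 ≤ $2,675,000 → Regulatory Authorization not required.
Rule 7: operates vehicles for hire; floor area 15,100 square feet ≥ 14,800 square feet; occupies leased commercial space (not: operates from an industrially zoned site) → Trade Permit not required.
Rule 8: floor area 15,100 square feet < 15,300 square feet; revenue $1,075,000 > $925,000; occupies leased commercial space → Compliance Authorization not required.
Rule 9: revenue $1,075,000 ≤ $1,450,000; operates vehicles for hire; closes 8:00 PM, at/before midnight → Compliance License required.
Rule 10: revenue $1,075,000 < $2,650,000 → Regulatory Registration not required.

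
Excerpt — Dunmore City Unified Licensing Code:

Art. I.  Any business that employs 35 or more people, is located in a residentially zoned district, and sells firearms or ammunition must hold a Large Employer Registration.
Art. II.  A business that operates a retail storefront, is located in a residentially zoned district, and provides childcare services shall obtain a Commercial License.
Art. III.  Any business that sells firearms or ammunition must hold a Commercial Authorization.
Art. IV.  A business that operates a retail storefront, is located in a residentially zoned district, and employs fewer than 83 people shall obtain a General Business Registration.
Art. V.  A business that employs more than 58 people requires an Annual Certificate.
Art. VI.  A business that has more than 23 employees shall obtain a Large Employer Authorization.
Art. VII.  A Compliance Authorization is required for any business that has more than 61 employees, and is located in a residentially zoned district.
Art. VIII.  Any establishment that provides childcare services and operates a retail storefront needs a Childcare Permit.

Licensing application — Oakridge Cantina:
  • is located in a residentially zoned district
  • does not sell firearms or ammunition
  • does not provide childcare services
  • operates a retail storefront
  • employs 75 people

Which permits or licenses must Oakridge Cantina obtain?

Annual Certificate, Compliance Authorization, General Business Registration, Large Employer Authorization

Art. I. employees 75 ≥ 35; is located in a residentially zoned district; does not sell firearms or ammunition → Large Employer Registration not required.
Art. II. operates a retail storefront; is located in a residentially zoned district; does not provide childcare services → Commercial License not required.
Art. III. does not sell firearms or ammunition → Commercial Authorization not required.
Art. IV. operates a retail storefront; is located in a residentially zoned district; employees 75 < 83 → General Business Registration required.
Art. V. employees 75 > 58 → Annual Certificate required.
Art. VI. employees 75 > 23 → Large Employer Authorization required.
Art. VII. employees 75 > 61; is located in a residentially zoned district → Compliance Authorization required.
Art. VIII. does not provide childcare services; operates a retail storefront → Childcare Permit not required.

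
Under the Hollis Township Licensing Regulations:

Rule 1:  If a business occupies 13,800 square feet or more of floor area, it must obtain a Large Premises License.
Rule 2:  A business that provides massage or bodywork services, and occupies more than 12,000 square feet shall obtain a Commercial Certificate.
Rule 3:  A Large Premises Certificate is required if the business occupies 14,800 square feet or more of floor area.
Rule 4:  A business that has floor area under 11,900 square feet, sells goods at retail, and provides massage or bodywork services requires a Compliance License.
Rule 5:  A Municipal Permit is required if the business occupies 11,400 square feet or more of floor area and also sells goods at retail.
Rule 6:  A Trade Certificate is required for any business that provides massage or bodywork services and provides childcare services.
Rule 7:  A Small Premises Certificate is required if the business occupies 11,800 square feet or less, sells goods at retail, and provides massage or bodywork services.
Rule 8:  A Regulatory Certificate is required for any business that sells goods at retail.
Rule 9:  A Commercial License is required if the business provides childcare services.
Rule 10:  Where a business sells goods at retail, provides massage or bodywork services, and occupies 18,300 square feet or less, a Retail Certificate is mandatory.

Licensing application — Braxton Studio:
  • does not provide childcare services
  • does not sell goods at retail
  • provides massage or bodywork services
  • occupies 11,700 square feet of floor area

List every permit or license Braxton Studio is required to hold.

Rule 1: floor area 11,700 square feet < 13,800 square feet → Large Premises License not required.
Rule 2: provides massage or bodywork services; floor area 11,700 square feet ≤ 12,000 square feet → Commercial Certificate not required.
Rule 3: floor area 11,700 square feet < 14,800 square feet → Large Premises Certificate not required.
Rule 4: floor area 11,700 square feet < 11,900 square feet; does not sell goods at retail; provides massage or bodywork services → Compliance License not required.
Rule 5: floor area 11,700 square feet ≥ 11,400 square feet; does not sell goods at retail → Municipal Permit not required.
Rule 6: provides massage or bodywork services; does not provide childcare services → Trade Certificate not required.
Rule 7: floor area 11,700 square feet ≤ 11,800 square feet; does not sell goods at retail; provides massage or bodywork services → Small Premises Certificate not required.
Rule 8: does not sell goods at retail → Regulatory Certificate not required.
Rule 9: does not provide childcare services → Commercial License not required.
Rule 10: does not sell goods at retail; provides massage or bodywork services; floor area 11,700 square feet ≤ 18,300 square feet → Retail Certificate not required.

None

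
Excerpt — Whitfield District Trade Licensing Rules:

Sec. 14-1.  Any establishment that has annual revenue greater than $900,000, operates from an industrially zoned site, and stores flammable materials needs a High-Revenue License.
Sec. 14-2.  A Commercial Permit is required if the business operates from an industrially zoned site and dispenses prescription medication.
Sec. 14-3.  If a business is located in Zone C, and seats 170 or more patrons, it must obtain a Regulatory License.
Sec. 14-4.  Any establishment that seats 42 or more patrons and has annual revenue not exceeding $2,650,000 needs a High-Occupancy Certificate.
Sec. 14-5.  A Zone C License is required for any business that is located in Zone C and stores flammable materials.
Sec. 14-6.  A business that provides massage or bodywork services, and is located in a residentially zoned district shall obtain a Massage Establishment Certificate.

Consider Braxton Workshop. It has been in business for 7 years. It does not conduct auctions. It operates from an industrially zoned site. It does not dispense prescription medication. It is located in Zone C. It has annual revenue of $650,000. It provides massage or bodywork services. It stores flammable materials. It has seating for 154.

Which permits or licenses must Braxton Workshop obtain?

Sec. 14-1. revenue $650,000 ≤ $900,000; operates from an industrially zoned site; stores flammable materials → High-Revenue License not required.
Sec. 14-2. operates from an industrially zoned site; does not dispense prescription medication → Commercial Permit not required.
Sec. 14-3. is located in Zone C; seating 154 < 170 → Regulatory License not required.
Sec. 14-4. seating 154 ≥ 42; revenue $650,000 ≤ $2,650,000 → High-Occupancy Certificate required.
Sec. 14-5. is located in Zone C; stores flammable materials → Zone C License required.
Sec. 14-6. provides massage or bodywork services; is located in Zone C (not: is located in a residentially zoned district) → Massage Establishment Certificate not required.

High-Occupancy Certificate, Zone C License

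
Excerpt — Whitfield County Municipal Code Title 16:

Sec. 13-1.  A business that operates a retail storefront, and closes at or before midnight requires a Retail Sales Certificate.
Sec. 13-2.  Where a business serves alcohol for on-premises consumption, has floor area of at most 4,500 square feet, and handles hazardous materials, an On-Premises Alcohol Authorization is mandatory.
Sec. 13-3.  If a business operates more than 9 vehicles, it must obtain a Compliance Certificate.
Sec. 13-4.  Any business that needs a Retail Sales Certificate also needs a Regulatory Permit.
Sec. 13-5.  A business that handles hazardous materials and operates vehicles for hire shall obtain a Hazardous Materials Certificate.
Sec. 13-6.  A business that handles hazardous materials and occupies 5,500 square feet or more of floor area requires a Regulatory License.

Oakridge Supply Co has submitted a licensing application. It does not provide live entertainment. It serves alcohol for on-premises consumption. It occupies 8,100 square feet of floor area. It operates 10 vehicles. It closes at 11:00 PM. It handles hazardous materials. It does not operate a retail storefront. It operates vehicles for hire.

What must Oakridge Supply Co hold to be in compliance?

Compliance Certificate, Hazardous Materials Certificate, Regulatory License

Sec. 13-1. does not operate a retail storefront; closes 11:00 PM, at/before midnight → Retail Sales Certificate not required.
Sec. 13-2. serves alcohol for on-premises consumption; floor area 8,100 square feet > 4,500 square feet; handles hazardous materials → On-Premises Alcohol Authorization not required.
Sec. 13-3. vehicles 10 > 9 → Compliance Certificate required.
Sec. 13-4. Retail Sales Certificate is not required → no effect.
Sec. 13-5. handles hazardous materials; operates vehicles for hire → Hazardous Materials Certificate required.
Sec. 13-6. handles hazardous materials; floor area 8,100 square feet ≥ 5,500 square feet → Regulatory License required.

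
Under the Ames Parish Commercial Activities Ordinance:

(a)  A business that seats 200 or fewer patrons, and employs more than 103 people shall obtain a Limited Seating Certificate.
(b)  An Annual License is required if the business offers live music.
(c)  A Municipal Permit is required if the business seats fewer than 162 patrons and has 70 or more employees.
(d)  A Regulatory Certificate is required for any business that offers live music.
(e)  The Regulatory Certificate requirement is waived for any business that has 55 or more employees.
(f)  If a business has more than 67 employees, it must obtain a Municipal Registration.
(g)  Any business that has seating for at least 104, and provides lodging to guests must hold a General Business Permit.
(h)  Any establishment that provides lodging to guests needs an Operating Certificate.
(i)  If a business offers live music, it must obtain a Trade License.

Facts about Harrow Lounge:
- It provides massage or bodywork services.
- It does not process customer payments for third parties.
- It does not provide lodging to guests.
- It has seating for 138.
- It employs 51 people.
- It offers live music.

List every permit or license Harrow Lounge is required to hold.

(a) seating 138 ≤ 200; employees 51 ≤ 103 → Limited Seating Certificate not required.
(b) offers live music → Annual License required.
(c) seating 138 < 162; employees 51 < 70 → Municipal Permit not required.
(d) offers live music → Regulatory Certificate required.
(e) employees 51 < 55 → Regulatory Certificate exemption does not apply.
(f) employees 51 ≤ 67 → Municipal Registration not required.
(g) seating 138 ≥ 104; does not provide lodging to guests → General Business Permit not required.
(h) does not provide lodging to guests → Operating Certificate not required.
(i) offers live music → Trade License required.

Annual License, Regulatory Certificate, Trade License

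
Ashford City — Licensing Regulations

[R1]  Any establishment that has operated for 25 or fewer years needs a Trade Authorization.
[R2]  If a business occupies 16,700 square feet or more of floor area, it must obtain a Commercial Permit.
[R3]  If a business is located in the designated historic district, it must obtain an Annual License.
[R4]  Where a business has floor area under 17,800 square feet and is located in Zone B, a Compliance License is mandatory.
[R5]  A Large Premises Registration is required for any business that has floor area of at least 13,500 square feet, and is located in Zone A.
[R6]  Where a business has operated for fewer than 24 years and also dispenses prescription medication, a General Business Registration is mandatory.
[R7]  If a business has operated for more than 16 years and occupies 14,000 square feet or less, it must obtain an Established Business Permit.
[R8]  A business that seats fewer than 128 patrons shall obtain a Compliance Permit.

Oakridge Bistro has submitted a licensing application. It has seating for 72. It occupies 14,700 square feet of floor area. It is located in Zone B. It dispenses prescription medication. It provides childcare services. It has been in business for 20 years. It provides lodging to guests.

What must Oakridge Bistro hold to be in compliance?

[R1] years in business 20 ≤ 25 → Trade Authorization required.
[R2] floor area 14,700 square feet < 16,700 square feet → Commercial Permit not required.
[R3] is located in Zone B (not: is located in the designated historic district) → Annual License not required.
[R4] floor area 14,700 square feet < 17,800 square feet; is located in Zone B → Compliance License required.
[R5] floor area 14,700 square feet ≥ 13,500 square feet; is located in Zone B (not: is located in Zone A) → Large Premises Registration not required.
[R6] years in business 20 < 24; dispenses prescription medication → General Business Registration required.
[R7] years in business 20 > 16; floor area 14,700 square feet > 14,000 square feet → Established Business Permit not required.
[R8] seating 72 < 128 → Compliance Permit required.

Compliance License, Compliance Permit, General Business Registration, Trade Authorization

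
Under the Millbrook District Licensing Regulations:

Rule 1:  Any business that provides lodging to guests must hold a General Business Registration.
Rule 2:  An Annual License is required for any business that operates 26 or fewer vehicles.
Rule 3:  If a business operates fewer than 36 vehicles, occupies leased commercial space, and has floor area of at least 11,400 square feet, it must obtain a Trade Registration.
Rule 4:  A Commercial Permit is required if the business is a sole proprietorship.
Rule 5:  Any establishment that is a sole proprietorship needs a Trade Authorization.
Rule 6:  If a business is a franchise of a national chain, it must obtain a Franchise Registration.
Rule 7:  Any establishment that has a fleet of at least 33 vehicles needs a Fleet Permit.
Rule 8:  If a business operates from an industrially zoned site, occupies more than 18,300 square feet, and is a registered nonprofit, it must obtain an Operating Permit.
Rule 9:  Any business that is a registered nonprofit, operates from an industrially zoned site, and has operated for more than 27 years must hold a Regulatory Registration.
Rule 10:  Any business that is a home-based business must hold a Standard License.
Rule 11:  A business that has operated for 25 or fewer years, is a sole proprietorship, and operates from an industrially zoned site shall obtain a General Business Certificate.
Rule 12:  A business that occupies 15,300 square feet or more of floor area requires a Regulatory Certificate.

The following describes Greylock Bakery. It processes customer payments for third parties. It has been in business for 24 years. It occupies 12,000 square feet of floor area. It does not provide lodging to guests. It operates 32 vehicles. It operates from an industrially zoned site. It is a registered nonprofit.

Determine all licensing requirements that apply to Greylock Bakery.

Rule 1: does not provide lodging to guests → General Business Registration not required.
Rule 2: vehicles 32 > 26 → Annual License not required.
Rule 3: vehicles 32 < 36; operates from an industrially zoned site (not: occupies leased commercial space); floor area 12,000 square feet ≥ 11,400 square feet → Trade Registration not required.
Rule 4: is a registered nonprofit (not: is a sole proprietorship) → Commercial Permit not required.
Rule 5: is a registered nonprofit (not: is a sole proprietorship) → Trade Authorization not required.
Rule 6: is a registered nonprofit (not: is a franchise of a national chain) → Franchise Registration not required.
Rule 7: vehicles 32 < 33 → Fleet Permit not required.
Rule 8: operates from an industrially zoned site; floor area 12,000 square feet ≤ 18,300 square feet; is a registered nonprofit → Operating Permit not required.
Rule 9: is a registered nonprofit; operates from an industrially zoned site; years in business 24 ≤ 27 → Regulatory Registration not required.
Rule 10: operates from an industrially zoned site (not: is a home-based business) → Standard License not required.
Rule 11: years in business 24 ≤ 25; is a registered nonprofit (not: is a sole proprietorship); operates from an industrially zoned site → General Business Certificate not required.
Rule 12: floor area 12,000 square feet < 15,300 square feet → Regulatory Certificate not required.

None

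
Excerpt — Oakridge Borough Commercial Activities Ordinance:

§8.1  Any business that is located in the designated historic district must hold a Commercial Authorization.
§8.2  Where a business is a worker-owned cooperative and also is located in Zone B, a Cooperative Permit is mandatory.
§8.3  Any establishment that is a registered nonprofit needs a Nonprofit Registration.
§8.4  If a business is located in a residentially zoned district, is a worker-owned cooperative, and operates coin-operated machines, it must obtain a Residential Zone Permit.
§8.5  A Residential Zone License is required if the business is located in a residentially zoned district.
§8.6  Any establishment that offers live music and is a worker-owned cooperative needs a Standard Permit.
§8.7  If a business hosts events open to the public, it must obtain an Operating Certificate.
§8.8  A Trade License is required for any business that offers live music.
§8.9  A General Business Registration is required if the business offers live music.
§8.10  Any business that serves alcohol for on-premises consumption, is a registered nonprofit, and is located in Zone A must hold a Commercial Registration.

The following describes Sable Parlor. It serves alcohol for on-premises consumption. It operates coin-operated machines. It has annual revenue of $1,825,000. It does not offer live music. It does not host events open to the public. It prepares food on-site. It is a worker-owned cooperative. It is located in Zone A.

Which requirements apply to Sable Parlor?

§8.1 is located in Zone A (not: is located in the designated historic district) → Commercial Authorization not required.
§8.2 is a worker-owned cooperative; is located in Zone A (not: is located in Zone B) → Cooperative Permit not required.
§8.3 is a worker-owned cooperative (not: is a registered nonprofit) → Nonprofit Registration not required.
§8.4 is located in Zone A (not: is located in a residentially zoned district); is a worker-owned cooperative; operates coin-operated machines → Residential Zone Permit not required.
§8.5 is located in Zone A (not: is located in a residentially zoned district) → Residential Zone License not required.
§8.6 does not offer live music; is a worker-owned cooperative → Standard Permit not required.
§8.7 does not host events open to the public → Operating Certificate not required.
§8.8 does not offer live music → Trade License not required.
§8.9 does not offer live music → General Business Registration not required.
§8.10 serves alcohol for on-premises consumption; is a worker-owned cooperative (not: is a registered nonprofit); is located in Zone A → Commercial Registration not required.

None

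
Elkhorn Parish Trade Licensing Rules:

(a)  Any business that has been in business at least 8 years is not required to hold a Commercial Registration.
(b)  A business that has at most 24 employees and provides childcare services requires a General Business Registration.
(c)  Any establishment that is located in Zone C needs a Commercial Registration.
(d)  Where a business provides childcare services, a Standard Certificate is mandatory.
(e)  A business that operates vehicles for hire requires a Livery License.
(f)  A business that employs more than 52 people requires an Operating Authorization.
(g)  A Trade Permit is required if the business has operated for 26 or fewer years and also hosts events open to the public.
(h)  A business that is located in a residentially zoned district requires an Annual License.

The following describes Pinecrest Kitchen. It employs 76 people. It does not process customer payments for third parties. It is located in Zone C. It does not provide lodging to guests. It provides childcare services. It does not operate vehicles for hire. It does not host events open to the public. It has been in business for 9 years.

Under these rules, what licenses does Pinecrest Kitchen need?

(a) years in business 9 ≥ 8 → exempt from Commercial Registration.
(b) employees 76 > 24; provides childcare services → General Business Registration not required.
(c) is located in Zone C → Commercial Registration required.
(d) provides childcare services → Standard Certificate required.
(e) does not operate vehicles for hire → Livery License not required.
(f) employees 76 > 52 → Operating Authorization required.
(g) years in business 9 ≤ 26; does not host events open to the public → Trade Permit not required.
(h) is located in Zone C (not: is located in a residentially zoned district) → Annual License not required.

Operating Authorization, Standard Certificate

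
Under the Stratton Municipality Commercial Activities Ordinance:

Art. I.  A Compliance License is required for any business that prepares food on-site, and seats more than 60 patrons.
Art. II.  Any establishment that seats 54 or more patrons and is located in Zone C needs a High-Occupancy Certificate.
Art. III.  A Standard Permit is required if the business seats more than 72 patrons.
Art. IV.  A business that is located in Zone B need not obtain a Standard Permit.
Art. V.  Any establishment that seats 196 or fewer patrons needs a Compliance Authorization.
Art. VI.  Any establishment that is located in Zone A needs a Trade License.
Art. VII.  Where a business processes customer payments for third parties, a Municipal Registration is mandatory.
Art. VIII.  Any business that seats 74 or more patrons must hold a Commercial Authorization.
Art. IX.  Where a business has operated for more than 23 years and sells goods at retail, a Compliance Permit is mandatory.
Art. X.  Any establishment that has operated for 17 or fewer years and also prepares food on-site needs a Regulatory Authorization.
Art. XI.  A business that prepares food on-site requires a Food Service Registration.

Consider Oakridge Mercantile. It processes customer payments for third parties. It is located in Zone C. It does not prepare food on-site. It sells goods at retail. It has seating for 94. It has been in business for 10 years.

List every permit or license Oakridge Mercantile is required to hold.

Commercial Authorization, Compliance Authorization, High-Occupancy Certificate, Municipal Registration, Standard Permit

Art. I. does not prepare food on-site; seating 94 > 60 → Compliance License not required.
Art. II. seating 94 ≥ 54; is located in Zone C → High-Occupancy Certificate required.
Art. III. seating 94 > 72 → Standard Permit required.
Art. IV. is located in Zone C (not: is located in Zone B) → Standard Permit exemption does not apply.
Art. V. seating 94 ≤ 196 → Compliance Authorization required.
Art. VI. is located in Zone C (not: is located in Zone A) → Trade License not required.
Art. VII. processes customer payments for third parties → Municipal Registration required.
Art. VIII. seating 94 ≥ 74 → Commercial Authorization required.
Art. IX. years in business 10 ≤ 23; sells goods at retail → Compliance Permit not required.
Art. X. years in business 10 ≤ 17; does not prepare food on-site → Regulatory Authorization not required.
Art. XI. does not prepare food on-site → Food Service Registration not required.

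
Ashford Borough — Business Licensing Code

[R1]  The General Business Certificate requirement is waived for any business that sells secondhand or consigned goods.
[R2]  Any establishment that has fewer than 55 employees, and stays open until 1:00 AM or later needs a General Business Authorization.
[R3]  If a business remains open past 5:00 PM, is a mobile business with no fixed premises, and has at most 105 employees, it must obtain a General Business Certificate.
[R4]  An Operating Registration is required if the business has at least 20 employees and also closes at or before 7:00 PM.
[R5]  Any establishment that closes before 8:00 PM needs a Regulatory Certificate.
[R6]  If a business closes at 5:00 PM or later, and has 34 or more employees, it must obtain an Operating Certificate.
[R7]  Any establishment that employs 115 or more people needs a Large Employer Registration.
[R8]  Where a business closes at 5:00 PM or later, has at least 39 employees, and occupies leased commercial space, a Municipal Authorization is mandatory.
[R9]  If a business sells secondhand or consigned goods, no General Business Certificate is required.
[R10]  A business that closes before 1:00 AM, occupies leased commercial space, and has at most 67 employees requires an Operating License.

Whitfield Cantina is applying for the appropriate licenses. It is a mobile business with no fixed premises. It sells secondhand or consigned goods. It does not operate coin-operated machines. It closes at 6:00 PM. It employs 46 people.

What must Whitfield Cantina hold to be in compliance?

Operating Certificate, Operating Registration, Regulatory Certificate

[R1] sells secondhand or consigned goods → exempt from General Business Certificate.
[R2] employees 46 < 55; closes 6:00 PM, at/before 1:00 AM → General Business Authorization not required.
[R3] closes 6:00 PM, after 5:00 PM; is a mobile business with no fixed premises; employees 46 ≤ 105 → General Business Certificate required.
[R4] employees 46 ≥ 20; closes 6:00 PM, at/before 7:00 PM → Operating Registration required.
[R5] closes 6:00 PM, at/before 8:00 PM → Regulatory Certificate required.
[R6] closes 6:00 PM, after 5:00 PM; employees 46 ≥ 34 → Operating Certificate required.
[R7] employees 46 < 115 → Large Employer Registration not required.
[R8] closes 6:00 PM, after 5:00 PM; employees 46 ≥ 39; is a mobile business with no fixed premises (not: occupies leased commercial space) → Municipal Authorization not required.
[R9] sells secondhand or consigned goods → exempt from General Business Certificate.
[R10] closes 6:00 PM, at/before 1:00 AM; is a mobile business with no fixed premises (not: occupies leased commercial space); employees 46 ≤ 67 → Operating License not required.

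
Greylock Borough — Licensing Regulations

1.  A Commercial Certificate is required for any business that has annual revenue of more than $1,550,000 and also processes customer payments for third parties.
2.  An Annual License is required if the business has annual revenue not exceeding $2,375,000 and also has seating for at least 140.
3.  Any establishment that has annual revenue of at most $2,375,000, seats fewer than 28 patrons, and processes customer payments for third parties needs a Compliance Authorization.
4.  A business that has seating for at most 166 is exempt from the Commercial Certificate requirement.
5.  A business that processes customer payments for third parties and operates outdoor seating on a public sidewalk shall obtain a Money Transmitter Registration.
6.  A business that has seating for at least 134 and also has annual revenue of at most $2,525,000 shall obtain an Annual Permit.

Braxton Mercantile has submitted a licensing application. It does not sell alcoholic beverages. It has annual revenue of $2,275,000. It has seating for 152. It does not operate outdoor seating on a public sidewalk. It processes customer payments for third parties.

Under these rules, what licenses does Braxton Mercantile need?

1. revenue $2,275,000 > $1,550,000; processes customer payments for third parties → Commercial Certificate required.
2. revenue $2,275,000 ≤ $2,375,000; seating 152 ≥ 140 → Annual License required.
3. revenue $2,275,000 ≤ $2,375,000; seating 152 ≥ 28; processes customer payments for third parties → Compliance Authorization not required.
4. seating 152 ≤ 166 → exempt from Commercial Certificate.
5. processes customer payments for third parties; does not operate outdoor seating on a public sidewalk → Money Transmitter Registration not required.
6. seating 152 ≥ 134; revenue $2,275,000 ≤ $2,525,000 → Annual Permit required.

Annual License, Annual Permit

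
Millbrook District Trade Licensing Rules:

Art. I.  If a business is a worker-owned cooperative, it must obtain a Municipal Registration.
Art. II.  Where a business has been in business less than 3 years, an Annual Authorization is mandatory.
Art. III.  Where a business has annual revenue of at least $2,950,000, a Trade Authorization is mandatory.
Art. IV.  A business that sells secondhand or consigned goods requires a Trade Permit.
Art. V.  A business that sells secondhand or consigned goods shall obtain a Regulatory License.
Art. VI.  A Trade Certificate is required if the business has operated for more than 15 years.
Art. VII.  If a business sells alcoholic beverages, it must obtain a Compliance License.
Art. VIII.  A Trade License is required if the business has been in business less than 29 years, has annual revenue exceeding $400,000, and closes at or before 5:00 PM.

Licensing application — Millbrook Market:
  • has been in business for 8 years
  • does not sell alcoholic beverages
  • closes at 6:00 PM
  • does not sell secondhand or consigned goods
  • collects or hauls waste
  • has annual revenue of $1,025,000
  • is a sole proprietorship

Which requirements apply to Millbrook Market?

None

Art. I. is a sole proprietorship (not: is a worker-owned cooperative) → Municipal Registration not required.
Art. II. years in business 8 ≥ 3 → Annual Authorization not required.
Art. III. revenue $1,025,000 < $2,950,000 → Trade Authorization not required.
Art. IV. does not sell secondhand or consigned goods → Trade Permit not required.
Art. V. does not sell secondhand or consigned goods → Regulatory License not required.
Art. VI. years in business 8 ≤ 15 → Trade Certificate not required.
Art. VII. does not sell alcoholic beverages → Compliance License not required.
Art. VIII. years in business 8 < 29; revenue $1,025,000 > $400,000; closes 6:00 PM, after 5:00 PM → Trade License not required.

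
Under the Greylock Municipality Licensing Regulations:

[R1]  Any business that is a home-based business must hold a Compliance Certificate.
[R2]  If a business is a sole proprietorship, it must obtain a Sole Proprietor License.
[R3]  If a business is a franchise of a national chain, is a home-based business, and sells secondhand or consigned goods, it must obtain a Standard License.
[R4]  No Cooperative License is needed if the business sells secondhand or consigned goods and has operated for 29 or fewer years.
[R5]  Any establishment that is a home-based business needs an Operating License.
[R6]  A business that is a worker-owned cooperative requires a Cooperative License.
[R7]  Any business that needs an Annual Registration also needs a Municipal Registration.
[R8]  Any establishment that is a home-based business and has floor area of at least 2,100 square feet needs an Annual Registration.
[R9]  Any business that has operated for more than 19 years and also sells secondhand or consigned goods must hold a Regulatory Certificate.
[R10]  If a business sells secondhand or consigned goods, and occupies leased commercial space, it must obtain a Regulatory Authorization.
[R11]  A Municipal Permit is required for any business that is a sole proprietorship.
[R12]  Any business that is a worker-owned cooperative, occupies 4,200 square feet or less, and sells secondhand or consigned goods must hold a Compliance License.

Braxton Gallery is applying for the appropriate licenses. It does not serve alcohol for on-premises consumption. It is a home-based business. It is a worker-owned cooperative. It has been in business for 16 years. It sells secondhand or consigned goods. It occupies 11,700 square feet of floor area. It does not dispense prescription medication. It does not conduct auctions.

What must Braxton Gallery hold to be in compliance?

Annual Registration, Compliance Certificate, Municipal Registration, Operating License

[R1] is a home-based business → Compliance Certificate required.
[R2] is a worker-owned cooperative (not: is a sole proprietorship) → Sole Proprietor License not required.
[R3] is a worker-owned cooperative (not: is a franchise of a national chain); is a home-based business; sells secondhand or consigned goods → Standard License not required.
[R4] sells secondhand or consigned goods; years in business 16 ≤ 29 → exempt from Cooperative License.
[R5] is a home-based business → Operating License required.
[R6] is a worker-owned cooperative → Cooperative License required.
[R7] Annual Registration is required → Municipal Registration also required.
[R8] is a home-based business; floor area 11,700 square feet ≥ 2,100 square feet → Annual Registration required.
[R9] years in business 16 ≤ 19; sells secondhand or consigned goods → Regulatory Certificate not required.
[R10] sells secondhand or consigned goods; is a home-based business (not: occupies leased commercial space) → Regulatory Authorization not required.
[R11] is a worker-owned cooperative (not: is a sole proprietorship) → Municipal Permit not required.
[R12] is a worker-owned cooperative; floor area 11,700 square feet > 4,200 square feet; sells secondhand or consigned goods → Compliance License not required.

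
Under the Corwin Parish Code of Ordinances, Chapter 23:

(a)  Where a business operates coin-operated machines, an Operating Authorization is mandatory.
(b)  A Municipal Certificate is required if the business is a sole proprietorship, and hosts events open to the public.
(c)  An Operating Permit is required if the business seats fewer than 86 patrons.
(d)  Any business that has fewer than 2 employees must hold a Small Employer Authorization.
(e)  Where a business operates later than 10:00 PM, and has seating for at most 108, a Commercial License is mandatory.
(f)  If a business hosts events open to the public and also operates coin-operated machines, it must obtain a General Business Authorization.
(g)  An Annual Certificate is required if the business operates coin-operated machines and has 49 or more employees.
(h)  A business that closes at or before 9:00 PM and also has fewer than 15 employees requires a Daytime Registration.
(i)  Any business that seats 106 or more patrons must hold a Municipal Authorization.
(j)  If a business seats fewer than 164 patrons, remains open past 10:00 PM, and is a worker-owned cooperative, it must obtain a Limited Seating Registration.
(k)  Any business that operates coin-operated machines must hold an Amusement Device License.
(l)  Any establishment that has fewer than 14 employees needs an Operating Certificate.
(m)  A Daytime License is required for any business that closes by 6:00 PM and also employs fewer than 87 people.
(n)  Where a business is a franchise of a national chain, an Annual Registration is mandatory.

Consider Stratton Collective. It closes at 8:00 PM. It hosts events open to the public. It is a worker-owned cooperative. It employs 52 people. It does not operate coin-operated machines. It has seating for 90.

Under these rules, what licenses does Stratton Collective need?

(a) does not operate coin-operated machines → Operating Authorization not required.
(b) is a worker-owned cooperative (not: is a sole proprietorship); hosts events open to the public → Municipal Certificate not required.
(c) seating 90 ≥ 86 → Operating Permit not required.
(d) employees 52 ≥ 2 → Small Employer Authorization not required.
(e) closes 8:00 PM, at/before 10:00 PM; seating 90 ≤ 108 → Commercial License not required.
(f) hosts events open to the public; does not operate coin-operated machines → General Business Authorization not required.
(g) does not operate coin-operated machines; employees 52 ≥ 49 → Annual Certificate not required.
(h) closes 8:00 PM, at/before 9:00 PM; employees 52 ≥ 15 → Daytime Registration not required.
(i) seating 90 < 106 → Municipal Authorization not required.
(j) seating 90 < 164; closes 8:00 PM, at/before 10:00 PM; is a worker-owned cooperative → Limited Seating Registration not required.
(k) does not operate coin-operated machines → Amusement Device License not required.
(l) employees 52 ≥ 14 → Operating Certificate not required.
(m) closes 8:00 PM, after 6:00 PM; employees 52 < 87 → Daytime License not required.
(n) is a worker-owned cooperative (not: is a franchise of a national chain) → Annual Registration not required.

None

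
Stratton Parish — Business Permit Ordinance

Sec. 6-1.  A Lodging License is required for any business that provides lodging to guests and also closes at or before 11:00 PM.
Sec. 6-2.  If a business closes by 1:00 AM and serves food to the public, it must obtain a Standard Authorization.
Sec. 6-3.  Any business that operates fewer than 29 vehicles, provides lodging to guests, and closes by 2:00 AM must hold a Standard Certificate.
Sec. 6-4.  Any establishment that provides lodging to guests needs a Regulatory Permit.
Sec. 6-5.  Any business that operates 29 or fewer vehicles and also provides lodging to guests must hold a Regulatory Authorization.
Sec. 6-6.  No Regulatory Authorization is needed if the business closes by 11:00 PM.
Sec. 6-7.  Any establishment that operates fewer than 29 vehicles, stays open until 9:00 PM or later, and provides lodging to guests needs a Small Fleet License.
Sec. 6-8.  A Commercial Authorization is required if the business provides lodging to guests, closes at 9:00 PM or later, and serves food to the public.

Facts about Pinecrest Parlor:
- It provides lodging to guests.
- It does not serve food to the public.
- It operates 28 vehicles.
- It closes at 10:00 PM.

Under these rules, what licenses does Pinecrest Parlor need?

Sec. 6-1. provides lodging to guests; closes 10:00 PM, at/before 11:00 PM → Lodging License required.
Sec. 6-2. closes 10:00 PM, at/before 1:00 AM; does not serve food to the public → Standard Authorization not required.
Sec. 6-3. vehicles 28 < 29; provides lodging to guests; closes 10:00 PM, at/before 2:00 AM → Standard Certificate required.
Sec. 6-4. provides lodging to guests → Regulatory Permit required.
Sec. 6-5. vehicles 28 ≤ 29; provides lodging to guests → Regulatory Authorization required.
Sec. 6-6. closes 10:00 PM, at/before 11:00 PM → exempt from Regulatory Authorization.
Sec. 6-7. vehicles 28 < 29; closes 10:00 PM, after 9:00 PM; provides lodging to guests → Small Fleet License required.
Sec. 6-8. provides lodging to guests; closes 10:00 PM, after 9:00 PM; does not serve food to the public → Commercial Authorization not required.

Lodging License, Regulatory Permit, Small Fleet License, Standard Certificate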